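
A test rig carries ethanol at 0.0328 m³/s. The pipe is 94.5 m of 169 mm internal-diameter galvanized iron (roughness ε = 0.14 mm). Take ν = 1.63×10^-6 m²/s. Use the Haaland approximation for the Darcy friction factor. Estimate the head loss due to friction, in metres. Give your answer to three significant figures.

h_f ≈ 1.25 m

V = 4Q/(πD²) = 4·0.0328/(π·0.169²) = 1.462 m/s
Re = VD/ν = 1.462·0.169/1.63×10^-6 = 1.52×10^5 → turbulent
ε/D = 0.14/169 = 8.28×10^-4
Haaland: f = 0.02059
h_f = f(L/D)V²/(2g) = 0.02059·(94.5/0.169)·1.462²/(2·9.81) = 1.255 m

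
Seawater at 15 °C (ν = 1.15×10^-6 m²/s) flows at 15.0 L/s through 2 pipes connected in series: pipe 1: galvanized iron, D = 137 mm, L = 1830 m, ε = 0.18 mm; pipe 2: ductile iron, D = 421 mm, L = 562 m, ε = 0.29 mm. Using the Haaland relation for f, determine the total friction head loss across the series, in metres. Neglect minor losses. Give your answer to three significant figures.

Pipe 1: V = 1.018 m/s, Re = 1.21×10^5, ε/D = 0.00131, f = 0.02269, h_1 = f(L/D)V²/2g = 16.00 m
Pipe 2: V = 0.1078 m/s, Re = 3.94×10^4, ε/D = 6.89×10^-4, f = 0.02373, h_2 = f(L/D)V²/2g = 0.01874 m
Series → Q common, losses add: H = Σh = 16.02 m

H ≈ 16.0 m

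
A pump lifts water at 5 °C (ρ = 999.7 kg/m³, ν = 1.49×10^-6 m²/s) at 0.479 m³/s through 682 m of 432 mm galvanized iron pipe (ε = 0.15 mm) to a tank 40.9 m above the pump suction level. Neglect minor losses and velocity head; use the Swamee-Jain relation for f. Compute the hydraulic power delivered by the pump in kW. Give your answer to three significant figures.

V = 4Q/(πD²) = 3.268 m/s; Re = 9.47×10^5; ε/D = 3.47×10^-4; f = 0.01620
h_f = f(L/D)V²/2g = 13.92 m
Total head H = z + h_f = 40.9 + 13.92 = 54.82 m
P_hyd = ρgQH = 999.7·9.81·0.479·54.82 = 257.5 kW

P_hyd ≈ 258 kW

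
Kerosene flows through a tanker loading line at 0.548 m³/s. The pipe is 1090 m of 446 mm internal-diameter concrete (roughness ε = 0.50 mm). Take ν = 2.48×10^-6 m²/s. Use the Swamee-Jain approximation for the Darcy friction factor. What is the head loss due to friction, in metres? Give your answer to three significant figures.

V = 4Q/(πD²) = 4·0.548/(π·0.446²) = 3.508 m/s
Re = VD/ν = 3.508·0.446/2.48×10^-6 = 6.31×10^5 → turbulent
ε/D = 0.50/446 = 0.00112
Swamee-Jain: f = 0.02074
h_f = f(L/D)V²/(2g) = 0.02074·(1090/0.446)·3.508²/(2·9.81) = 31.79 m

h_f ≈ 31.8 m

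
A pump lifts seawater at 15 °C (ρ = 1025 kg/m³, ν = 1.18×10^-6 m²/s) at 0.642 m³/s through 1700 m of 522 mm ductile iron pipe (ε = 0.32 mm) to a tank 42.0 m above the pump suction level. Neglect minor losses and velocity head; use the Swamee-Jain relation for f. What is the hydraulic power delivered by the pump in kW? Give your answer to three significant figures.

V = 4Q/(πD²) = 3.000 m/s; Re = 1.33×10^6; ε/D = 6.13×10^-4; f = 0.01791
h_f = f(L/D)V²/2g = 26.75 m
Total head H = z + h_f = 42.0 + 26.75 = 68.75 m
P_hyd = ρgQH = 1025·9.81·0.642·68.75 = 443.8 kW

P_hyd ≈ 444 kW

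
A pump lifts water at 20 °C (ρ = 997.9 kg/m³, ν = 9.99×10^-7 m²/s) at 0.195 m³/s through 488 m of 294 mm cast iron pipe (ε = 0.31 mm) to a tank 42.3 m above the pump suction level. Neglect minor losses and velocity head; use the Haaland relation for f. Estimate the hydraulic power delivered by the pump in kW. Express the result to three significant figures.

V = 4Q/(πD²) = 2.872 m/s; Re = 8.45×10^5; ε/D = 0.00105; f = 0.02023
h_f = f(L/D)V²/2g = 14.12 m
Total head H = z + h_f = 42.3 + 14.12 = 56.42 m
P_hyd = ρgQH = 997.9·9.81·0.195·56.42 = 107.7 kW

P_hyd ≈ 108 kW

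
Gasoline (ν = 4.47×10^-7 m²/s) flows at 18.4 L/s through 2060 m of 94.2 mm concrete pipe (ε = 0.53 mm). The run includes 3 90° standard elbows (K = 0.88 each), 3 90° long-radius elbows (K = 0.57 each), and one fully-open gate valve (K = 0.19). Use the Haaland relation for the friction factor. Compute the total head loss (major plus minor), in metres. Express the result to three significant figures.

V = 4Q/(πD²) = 2.640 m/s; V²/2g = 0.3553 m
Re = 5.56×10^5, ε/D = 0.00563 → f = 0.03169 (Haaland)
Major: h_f = f(L/D)·V²/2g = 0.03169·21868·0.3553 = 246.2 m
Minor: ΣK = 4.54; h_m = ΣK·V²/2g = 1.613 m
Total H_L = 246.2 + 1.613 = 247.8 m

H_L ≈ 248 m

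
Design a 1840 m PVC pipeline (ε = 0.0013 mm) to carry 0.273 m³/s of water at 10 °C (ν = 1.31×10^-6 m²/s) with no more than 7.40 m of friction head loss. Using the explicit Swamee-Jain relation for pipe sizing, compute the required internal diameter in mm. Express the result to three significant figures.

Swamee-Jain (Type III): D = 0.66·[ε^1.25·(LQ²/(gh_f))^4.75 + ν·Q^9.4·(L/(gh_f))^5.2]^0.04
LQ²/(gh_f) = 1.889; L/(gh_f) = 25.35
Term 1 = ε^1.25·(…)^4.75 = 9.01×10^-7; Term 2 = ν·Q^9.4·(…)^5.2 = 1.31×10^-4
D = 0.66·(9.01×10^-7 + 1.31×10^-4)^0.04 = 0.4617 m = 462 mm
Check: V = 1.63 m/s, Re = 5.75×10^5, f = 0.01282, h_f = 6.92 m ≈ 7.40 m ✓

D ≈ 462 mm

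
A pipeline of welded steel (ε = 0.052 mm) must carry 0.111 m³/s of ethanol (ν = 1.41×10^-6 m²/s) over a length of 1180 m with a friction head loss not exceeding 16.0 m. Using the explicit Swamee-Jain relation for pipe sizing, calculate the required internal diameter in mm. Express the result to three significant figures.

D ≈ 264 mm

Swamee-Jain (Type III): D = 0.66·[ε^1.25·(LQ²/(gh_f))^4.75 + ν·Q^9.4·(L/(gh_f))^5.2]^0.04
LQ²/(gh_f) = 0.09263; L/(gh_f) = 7.518
Term 1 = ε^1.25·(…)^4.75 = 5.46×10^-11; Term 2 = ν·Q^9.4·(…)^5.2 = 5.38×10^-11
D = 0.66·(5.46×10^-11 + 5.38×10^-11)^0.04 = 0.2636 m = 264 mm
Check: V = 2.03 m/s, Re = 3.80×10^5, f = 0.01589, h_f = 15.0 m ≈ 16.0 m ✓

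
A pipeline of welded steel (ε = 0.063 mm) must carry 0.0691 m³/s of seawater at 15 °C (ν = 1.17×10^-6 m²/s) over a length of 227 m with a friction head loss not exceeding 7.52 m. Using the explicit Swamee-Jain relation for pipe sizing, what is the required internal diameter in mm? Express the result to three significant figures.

Swamee-Jain (Type III): D = 0.66·[ε^1.25·(LQ²/(gh_f))^4.75 + ν·Q^9.4·(L/(gh_f))^5.2]^0.04
LQ²/(gh_f) = 0.01469; L/(gh_f) = 3.077
Term 1 = ε^1.25·(…)^4.75 = 1.10×10^-14; Term 2 = ν·Q^9.4·(…)^5.2 = 4.98×10^-15
D = 0.66·(1.10×10^-14 + 4.98×10^-15)^0.04 = 0.1852 m = 185 mm
Check: V = 2.56 m/s, Re = 4.06×10^5, f = 0.01692, h_f = 6.95 m ≈ 7.52 m ✓

D ≈ 185 mm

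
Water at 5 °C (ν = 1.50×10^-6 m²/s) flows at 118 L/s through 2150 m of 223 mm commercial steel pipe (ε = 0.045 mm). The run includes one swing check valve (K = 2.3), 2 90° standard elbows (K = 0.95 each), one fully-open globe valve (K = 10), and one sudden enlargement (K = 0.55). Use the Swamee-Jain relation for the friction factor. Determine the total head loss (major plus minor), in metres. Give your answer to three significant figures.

V = 4Q/(πD²) = 3.021 m/s; V²/2g = 0.4652 m
Re = 4.49×10^5, ε/D = 2.02×10^-4 → f = 0.01568 (Swamee-Jain)
Major: h_f = f(L/D)·V²/2g = 0.01568·9641·0.4652 = 70.31 m
Minor: ΣK = 14.8; h_m = ΣK·V²/2g = 6.862 m
Total H_L = 70.31 + 6.862 = 77.17 m

H_L ≈ 77.2 m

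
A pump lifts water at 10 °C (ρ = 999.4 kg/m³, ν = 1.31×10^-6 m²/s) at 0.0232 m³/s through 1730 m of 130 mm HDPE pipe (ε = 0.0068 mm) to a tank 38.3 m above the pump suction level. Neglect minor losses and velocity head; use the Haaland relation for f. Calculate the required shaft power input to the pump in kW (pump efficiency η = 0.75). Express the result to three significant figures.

V = 4Q/(πD²) = 1.748 m/s; Re = 1.73×10^5; ε/D = 5.23×10^-5; f = 0.01626
h_f = f(L/D)V²/2g = 33.69 m
Total head H = z + h_f = 38.3 + 33.69 = 71.99 m
P_hyd = ρgQH = 999.4·9.81·0.0232·71.99 = 16.37 kW
P_shaft = P_hyd/η = 16.37/0.75 = 21.83 kW

P_shaft ≈ 21.8 kW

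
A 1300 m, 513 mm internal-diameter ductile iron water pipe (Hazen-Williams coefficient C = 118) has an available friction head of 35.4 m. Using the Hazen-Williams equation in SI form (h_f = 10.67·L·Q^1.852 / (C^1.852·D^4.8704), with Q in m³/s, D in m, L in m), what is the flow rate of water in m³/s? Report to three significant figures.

Q ≈ 0.812 m³/s

Rearranging: Q = [h_f·C^1.852·D^4.8704 / (10.67·L)]^(1/1.852)
Q = [35.4·118^1.852·0.513^4.8704 / (10.67·1300)]^0.540 = 0.8117 m³/s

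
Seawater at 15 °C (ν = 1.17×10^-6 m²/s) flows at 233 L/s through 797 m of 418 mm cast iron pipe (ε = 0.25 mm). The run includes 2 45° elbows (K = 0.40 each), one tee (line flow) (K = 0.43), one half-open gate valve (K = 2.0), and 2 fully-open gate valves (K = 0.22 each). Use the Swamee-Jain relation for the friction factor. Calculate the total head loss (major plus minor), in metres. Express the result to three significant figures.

H_L ≈ 5.64 m

V = 4Q/(πD²) = 1.698 m/s; V²/2g = 0.1469 m
Re = 6.07×10^5, ε/D = 5.98×10^-4 → f = 0.01822 (Swamee-Jain)
Major: h_f = f(L/D)·V²/2g = 0.01822·1907·0.1469 = 5.104 m
Minor: ΣK = 3.67; h_m = ΣK·V²/2g = 0.5393 m
Total H_L = 5.104 + 0.5393 = 5.643 m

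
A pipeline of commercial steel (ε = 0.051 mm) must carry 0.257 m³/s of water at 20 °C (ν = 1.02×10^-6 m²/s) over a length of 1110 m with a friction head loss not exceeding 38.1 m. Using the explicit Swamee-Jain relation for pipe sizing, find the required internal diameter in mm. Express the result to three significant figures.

Swamee-Jain (Type III): D = 0.66·[ε^1.25·(LQ²/(gh_f))^4.75 + ν·Q^9.4·(L/(gh_f))^5.2]^0.04
LQ²/(gh_f) = 0.1962; L/(gh_f) = 2.970
Term 1 = ε^1.25·(…)^4.75 = 1.88×10^-9; Term 2 = ν·Q^9.4·(…)^5.2 = 8.32×10^-10
D = 0.66·(1.88×10^-9 + 8.32×10^-10)^0.04 = 0.2998 m = 300 mm
Check: V = 3.64 m/s, Re = 1.07×10^6, f = 0.01437, h_f = 35.9 m ≈ 38.1 m ✓

D ≈ 300 mm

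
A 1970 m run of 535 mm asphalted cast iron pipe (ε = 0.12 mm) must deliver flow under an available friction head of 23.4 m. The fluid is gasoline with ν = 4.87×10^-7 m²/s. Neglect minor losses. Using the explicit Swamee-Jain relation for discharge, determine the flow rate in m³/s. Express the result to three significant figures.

Swamee-Jain (Type II): Q = -0.965·√(gD⁵h_f/L)·ln[ε/(3.7D) + √(3.17ν²L/(gD³h_f))]
√(gD⁵h_f/L) = √(9.81·0.535⁵·23.4/1970) = 0.07147
ε/(3.7D) = 6.06×10^-5; √(3.17ν²L/(gD³h_f)) = 6.49×10^-6
Q = -0.965·0.07147·ln(6.711×10^-5) = 0.6627 m³/s
Check: V = 2.95 m/s, Re = 3.24×10^6, f = 0.01442, h_f = 23.5 m ≈ 23.4 m ✓

Q ≈ 0.663 m³/s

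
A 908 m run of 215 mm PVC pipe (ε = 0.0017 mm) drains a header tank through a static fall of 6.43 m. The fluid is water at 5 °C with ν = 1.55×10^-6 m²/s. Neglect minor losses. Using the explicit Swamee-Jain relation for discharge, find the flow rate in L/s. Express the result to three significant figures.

Q ≈ 49.8 L/s

Swamee-Jain (Type II): Q = -0.965·√(gD⁵h_f/L)·ln[ε/(3.7D) + √(3.17ν²L/(gD³h_f))]
√(gD⁵h_f/L) = √(9.81·0.215⁵·6.43/908) = 0.005649
ε/(3.7D) = 2.14×10^-6; √(3.17ν²L/(gD³h_f)) = 1.05×10^-4
Q = -0.965·0.005649·ln(1.072×10^-4) = 0.04983 m³/s
Check: V = 1.37 m/s, Re = 1.90×10^5, f = 0.01575, h_f = 6.39 m ≈ 6.43 m ✓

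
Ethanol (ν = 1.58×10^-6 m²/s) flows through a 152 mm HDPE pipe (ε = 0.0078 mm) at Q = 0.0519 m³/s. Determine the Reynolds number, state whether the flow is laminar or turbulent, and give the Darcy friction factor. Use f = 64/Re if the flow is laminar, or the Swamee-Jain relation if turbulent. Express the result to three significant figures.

V = 4Q/(πD²) = 2.860 m/s
Re = VD/ν = 2.860·0.152/1.58×10^-6 = 2.75×10^5
Re > 4000 → turbulent; ε/D = 5.13×10^-5
Swamee-Jain: f = 0.01516

Re ≈ 2.75×10^5; turbulent; f ≈ 0.0152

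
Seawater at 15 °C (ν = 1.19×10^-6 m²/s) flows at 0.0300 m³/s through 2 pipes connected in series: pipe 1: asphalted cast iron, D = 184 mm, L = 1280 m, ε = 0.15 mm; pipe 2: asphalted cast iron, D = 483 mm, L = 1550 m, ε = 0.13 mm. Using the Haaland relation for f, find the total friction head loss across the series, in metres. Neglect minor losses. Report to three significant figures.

H ≈ 9.26 m

Pipe 1: V = 1.128 m/s, Re = 1.74×10^5, ε/D = 8.15×10^-4, f = 0.02032, h_1 = f(L/D)V²/2g = 9.173 m
Pipe 2: V = 0.1637 m/s, Re = 6.65×10^4, ε/D = 2.69×10^-4, f = 0.02041, h_2 = f(L/D)V²/2g = 0.08951 m
Series → Q common, losses add: H = Σh = 9.263 m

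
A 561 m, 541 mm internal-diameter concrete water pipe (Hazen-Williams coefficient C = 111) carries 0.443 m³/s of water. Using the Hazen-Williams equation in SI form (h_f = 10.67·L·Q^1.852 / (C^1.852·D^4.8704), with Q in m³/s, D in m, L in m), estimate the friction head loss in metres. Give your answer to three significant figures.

h_f ≈ 4.30 m

h_f = 10.67·561·0.443^1.852 / (111^1.852·0.541^4.8704) = 4.303 m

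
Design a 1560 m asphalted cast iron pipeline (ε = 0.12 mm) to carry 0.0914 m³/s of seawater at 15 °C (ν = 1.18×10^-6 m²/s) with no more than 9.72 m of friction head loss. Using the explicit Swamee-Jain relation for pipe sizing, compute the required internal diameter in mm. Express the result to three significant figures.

D ≈ 292 mm

Swamee-Jain (Type III): D = 0.66·[ε^1.25·(LQ²/(gh_f))^4.75 + ν·Q^9.4·(L/(gh_f))^5.2]^0.04
LQ²/(gh_f) = 0.1367; L/(gh_f) = 16.36
Term 1 = ε^1.25·(…)^4.75 = 9.85×10^-10; Term 2 = ν·Q^9.4·(…)^5.2 = 4.14×10^-10
D = 0.66·(9.85×10^-10 + 4.14×10^-10)^0.04 = 0.2920 m = 292 mm
Check: V = 1.36 m/s, Re = 3.38×10^5, f = 0.01764, h_f = 8.95 m ≈ 9.72 m ✓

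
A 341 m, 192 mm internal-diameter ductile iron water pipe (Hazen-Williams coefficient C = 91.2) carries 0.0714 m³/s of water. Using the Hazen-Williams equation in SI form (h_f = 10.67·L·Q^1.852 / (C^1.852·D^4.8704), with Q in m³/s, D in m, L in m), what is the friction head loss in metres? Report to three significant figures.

h_f = 10.67·341·0.0714^1.852 / (91.2^1.852·0.192^4.8704) = 19.89 m

h_f ≈ 19.9 m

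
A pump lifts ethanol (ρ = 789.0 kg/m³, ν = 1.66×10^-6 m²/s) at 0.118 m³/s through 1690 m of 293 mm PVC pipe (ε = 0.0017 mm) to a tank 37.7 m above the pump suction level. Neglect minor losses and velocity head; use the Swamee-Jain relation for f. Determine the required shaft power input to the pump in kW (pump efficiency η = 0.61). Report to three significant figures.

V = 4Q/(πD²) = 1.750 m/s; Re = 3.09×10^5; ε/D = 5.80×10^-6; f = 0.01437
h_f = f(L/D)V²/2g = 12.93 m
Total head H = z + h_f = 37.7 + 12.93 = 50.63 m
P_hyd = ρgQH = 789.0·9.81·0.118·50.63 = 46.25 kW
P_shaft = P_hyd/η = 46.25/0.61 = 75.81 kW

P_shaft ≈ 75.8 kW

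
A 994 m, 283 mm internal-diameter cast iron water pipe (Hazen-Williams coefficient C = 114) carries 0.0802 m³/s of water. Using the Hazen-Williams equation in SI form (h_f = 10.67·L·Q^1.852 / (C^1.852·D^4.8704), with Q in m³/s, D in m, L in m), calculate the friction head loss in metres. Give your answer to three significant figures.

h_f = 10.67·994·0.0802^1.852 / (114^1.852·0.283^4.8704) = 7.190 m

h_f ≈ 7.19 m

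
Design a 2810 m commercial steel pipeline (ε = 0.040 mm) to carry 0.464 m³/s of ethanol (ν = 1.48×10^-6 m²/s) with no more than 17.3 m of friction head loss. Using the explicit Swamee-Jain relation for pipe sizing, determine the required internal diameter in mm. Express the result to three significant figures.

Swamee-Jain (Type III): D = 0.66·[ε^1.25·(LQ²/(gh_f))^4.75 + ν·Q^9.4·(L/(gh_f))^5.2]^0.04
LQ²/(gh_f) = 3.565; L/(gh_f) = 16.56
Term 1 = ε^1.25·(…)^4.75 = 0.00133; Term 2 = ν·Q^9.4·(…)^5.2 = 0.00237
D = 0.66·(0.00133 + 0.00237)^0.04 = 0.5276 m = 528 mm
Check: V = 2.12 m/s, Re = 7.57×10^5, f = 0.01351, h_f = 16.5 m ≈ 17.3 m ✓

D ≈ 528 mm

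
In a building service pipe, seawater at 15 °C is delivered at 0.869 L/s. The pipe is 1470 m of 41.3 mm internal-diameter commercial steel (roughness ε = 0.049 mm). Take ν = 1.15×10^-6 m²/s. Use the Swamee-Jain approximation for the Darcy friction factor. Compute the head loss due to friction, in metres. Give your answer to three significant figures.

h_f ≈ 21.2 m

V = 4Q/(πD²) = 4·8.69×10^-4/(π·0.0413²) = 0.6487 m/s
Re = VD/ν = 0.6487·0.0413/1.15×10^-6 = 2.33×10^4 → turbulent
ε/D = 0.049/41.3 = 0.00119
Swamee-Jain: f = 0.02773
h_f = f(L/D)V²/(2g) = 0.02773·(1470/0.0413)·0.6487²/(2·9.81) = 21.17 m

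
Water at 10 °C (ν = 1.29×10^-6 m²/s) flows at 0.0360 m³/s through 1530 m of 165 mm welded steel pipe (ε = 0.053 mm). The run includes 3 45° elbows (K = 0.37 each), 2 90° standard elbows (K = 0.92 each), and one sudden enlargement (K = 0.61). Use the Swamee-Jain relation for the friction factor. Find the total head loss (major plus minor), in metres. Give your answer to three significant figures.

V = 4Q/(πD²) = 1.684 m/s; V²/2g = 0.1445 m
Re = 2.15×10^5, ε/D = 3.21×10^-4 → f = 0.01778 (Swamee-Jain)
Major: h_f = f(L/D)·V²/2g = 0.01778·9273·0.1445 = 23.82 m
Minor: ΣK = 3.56; h_m = ΣK·V²/2g = 0.5143 m
Total H_L = 23.82 + 0.5143 = 24.33 m

H_L ≈ 24.3 m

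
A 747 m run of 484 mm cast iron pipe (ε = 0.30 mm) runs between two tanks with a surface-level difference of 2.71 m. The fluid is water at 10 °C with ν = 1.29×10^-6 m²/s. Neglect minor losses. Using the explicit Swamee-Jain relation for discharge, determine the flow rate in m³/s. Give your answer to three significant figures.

Swamee-Jain (Type II): Q = -0.965·√(gD⁵h_f/L)·ln[ε/(3.7D) + √(3.17ν²L/(gD³h_f))]
√(gD⁵h_f/L) = √(9.81·0.484⁵·2.71/747) = 0.03074
ε/(3.7D) = 1.68×10^-4; √(3.17ν²L/(gD³h_f)) = 3.62×10^-5
Q = -0.965·0.03074·ln(2.037×10^-4) = 0.2522 m³/s
Check: V = 1.37 m/s, Re = 5.14×10^5, f = 0.01846, h_f = 2.73 m ≈ 2.71 m ✓

Q ≈ 0.252 m³/s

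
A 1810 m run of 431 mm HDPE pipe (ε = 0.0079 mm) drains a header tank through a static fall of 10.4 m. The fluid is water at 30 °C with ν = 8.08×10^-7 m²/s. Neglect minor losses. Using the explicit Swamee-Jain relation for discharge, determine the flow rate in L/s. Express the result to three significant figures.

Swamee-Jain (Type II): Q = -0.965·√(gD⁵h_f/L)·ln[ε/(3.7D) + √(3.17ν²L/(gD³h_f))]
√(gD⁵h_f/L) = √(9.81·0.431⁵·10.4/1810) = 0.02895
ε/(3.7D) = 4.95×10^-6; √(3.17ν²L/(gD³h_f)) = 2.14×10^-5
Q = -0.965·0.02895·ln(2.637×10^-5) = 0.2946 m³/s
Check: V = 2.02 m/s, Re = 1.08×10^6, f = 0.01192, h_f = 10.4 m ≈ 10.4 m ✓

Q ≈ 295 L/s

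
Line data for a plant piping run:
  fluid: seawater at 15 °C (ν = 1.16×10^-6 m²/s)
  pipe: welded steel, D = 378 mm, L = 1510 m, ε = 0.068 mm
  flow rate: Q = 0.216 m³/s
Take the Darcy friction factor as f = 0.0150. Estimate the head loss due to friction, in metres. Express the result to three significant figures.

h_f ≈ 11.3 m

V = 4Q/(πD²) = 4·0.216/(π·0.378²) = 1.925 m/s
h_f = f(L/D)V²/(2g) = 0.01500·(1510/0.378)·1.925²/(2·9.81) = 11.31 m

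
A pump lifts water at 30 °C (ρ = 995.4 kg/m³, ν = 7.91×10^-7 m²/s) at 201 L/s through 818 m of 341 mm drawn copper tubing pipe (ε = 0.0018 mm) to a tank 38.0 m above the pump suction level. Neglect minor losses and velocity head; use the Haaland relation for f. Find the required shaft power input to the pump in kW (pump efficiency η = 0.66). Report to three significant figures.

V = 4Q/(πD²) = 2.201 m/s; Re = 9.49×10^5; ε/D = 5.28×10^-6; f = 0.01178
h_f = f(L/D)V²/2g = 6.975 m
Total head H = z + h_f = 38.0 + 6.975 = 44.97 m
P_hyd = ρgQH = 995.4·9.81·0.201·44.97 = 88.27 kW
P_shaft = P_hyd/η = 88.27/0.66 = 133.7 kW

P_shaft ≈ 134 kW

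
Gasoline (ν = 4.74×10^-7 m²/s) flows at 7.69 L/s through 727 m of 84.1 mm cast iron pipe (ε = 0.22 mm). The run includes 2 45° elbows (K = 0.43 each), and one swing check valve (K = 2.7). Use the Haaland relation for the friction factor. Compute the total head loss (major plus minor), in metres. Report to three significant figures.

H_L ≈ 22.1 m

V = 4Q/(πD²) = 1.384 m/s; V²/2g = 0.09768 m
Re = 2.46×10^5, ε/D = 0.00262 → f = 0.02578 (Haaland)
Major: h_f = f(L/D)·V²/2g = 0.02578·8644·0.09768 = 21.76 m
Minor: ΣK = 3.56; h_m = ΣK·V²/2g = 0.3477 m
Total H_L = 21.76 + 0.3477 = 22.11 m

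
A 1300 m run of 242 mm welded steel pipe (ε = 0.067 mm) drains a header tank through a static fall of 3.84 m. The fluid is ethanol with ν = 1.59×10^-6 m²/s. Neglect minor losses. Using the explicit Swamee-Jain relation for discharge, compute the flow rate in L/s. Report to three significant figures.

Q ≈ 40.0 L/s

Swamee-Jain (Type II): Q = -0.965·√(gD⁵h_f/L)·ln[ε/(3.7D) + √(3.17ν²L/(gD³h_f))]
√(gD⁵h_f/L) = √(9.81·0.242⁵·3.84/1300) = 0.004904
ε/(3.7D) = 7.48×10^-5; √(3.17ν²L/(gD³h_f)) = 1.40×10^-4
Q = -0.965·0.004904·ln(2.145×10^-4) = 0.03998 m³/s
Check: V = 0.869 m/s, Re = 1.32×10^5, f = 0.01861, h_f = 3.85 m ≈ 3.84 m ✓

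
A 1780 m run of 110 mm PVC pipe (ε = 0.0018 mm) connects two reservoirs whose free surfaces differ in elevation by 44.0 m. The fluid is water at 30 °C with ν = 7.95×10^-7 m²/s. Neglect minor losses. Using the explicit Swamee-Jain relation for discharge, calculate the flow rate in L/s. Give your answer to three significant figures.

Swamee-Jain (Type II): Q = -0.965·√(gD⁵h_f/L)·ln[ε/(3.7D) + √(3.17ν²L/(gD³h_f))]
√(gD⁵h_f/L) = √(9.81·0.110⁵·44.0/1780) = 0.001976
ε/(3.7D) = 4.42×10^-6; √(3.17ν²L/(gD³h_f)) = 7.88×10^-5
Q = -0.965·0.001976·ln(8.321×10^-5) = 0.01792 m³/s
Check: V = 1.89 m/s, Re = 2.61×10^5, f = 0.01493, h_f = 43.8 m ≈ 44.0 m ✓

Q ≈ 17.9 L/s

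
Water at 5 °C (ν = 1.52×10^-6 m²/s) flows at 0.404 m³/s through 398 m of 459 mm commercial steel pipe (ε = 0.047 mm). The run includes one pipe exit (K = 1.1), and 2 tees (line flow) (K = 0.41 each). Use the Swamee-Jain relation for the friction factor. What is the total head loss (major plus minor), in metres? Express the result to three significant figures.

V = 4Q/(πD²) = 2.442 m/s; V²/2g = 0.3038 m
Re = 7.37×10^5, ε/D = 1.02×10^-4 → f = 0.01392 (Swamee-Jain)
Major: h_f = f(L/D)·V²/2g = 0.01392·867.1·0.3038 = 3.666 m
Minor: ΣK = 1.92; h_m = ΣK·V²/2g = 0.5834 m
Total H_L = 3.666 + 0.5834 = 4.250 m

H_L ≈ 4.25 m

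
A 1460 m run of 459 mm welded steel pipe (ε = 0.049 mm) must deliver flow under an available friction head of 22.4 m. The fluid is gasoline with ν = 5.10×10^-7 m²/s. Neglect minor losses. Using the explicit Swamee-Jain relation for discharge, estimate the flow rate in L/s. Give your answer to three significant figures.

Q ≈ 546 L/s

Swamee-Jain (Type II): Q = -0.965·√(gD⁵h_f/L)·ln[ε/(3.7D) + √(3.17ν²L/(gD³h_f))]
√(gD⁵h_f/L) = √(9.81·0.459⁵·22.4/1460) = 0.05538
ε/(3.7D) = 2.89×10^-5; √(3.17ν²L/(gD³h_f)) = 7.53×10^-6
Q = -0.965·0.05538·ln(3.638×10^-5) = 0.5462 m³/s
Check: V = 3.30 m/s, Re = 2.97×10^6, f = 0.01276, h_f = 22.5 m ≈ 22.4 m ✓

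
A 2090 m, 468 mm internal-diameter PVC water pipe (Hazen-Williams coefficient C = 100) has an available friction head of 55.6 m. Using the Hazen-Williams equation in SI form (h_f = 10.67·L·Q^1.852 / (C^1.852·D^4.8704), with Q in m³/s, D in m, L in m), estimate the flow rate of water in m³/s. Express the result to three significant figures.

Rearranging: Q = [h_f·C^1.852·D^4.8704 / (10.67·L)]^(1/1.852)
Q = [55.6·100^1.852·0.468^4.8704 / (10.67·2090)]^0.540 = 0.5336 m³/s

Q ≈ 0.534 m³/s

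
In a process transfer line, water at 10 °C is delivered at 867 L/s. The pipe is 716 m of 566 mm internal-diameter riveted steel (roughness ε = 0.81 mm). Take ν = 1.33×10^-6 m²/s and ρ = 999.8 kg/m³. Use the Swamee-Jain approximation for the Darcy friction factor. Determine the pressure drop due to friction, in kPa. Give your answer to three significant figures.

Δp ≈ 163 kPa

V = 4Q/(πD²) = 4·0.867/(π·0.566²) = 3.446 m/s
Re = VD/ν = 3.446·0.566/1.33×10^-6 = 1.47×10^6 → turbulent
ε/D = 0.81/566 = 0.00143
Swamee-Jain: f = 0.02169
h_f = f(L/D)V²/(2g) = 0.02169·(716/0.566)·3.446²/(2·9.81) = 16.61 m
Δp = ρg·h_f = 999.8·9.81·16.61 = 162.9 kPa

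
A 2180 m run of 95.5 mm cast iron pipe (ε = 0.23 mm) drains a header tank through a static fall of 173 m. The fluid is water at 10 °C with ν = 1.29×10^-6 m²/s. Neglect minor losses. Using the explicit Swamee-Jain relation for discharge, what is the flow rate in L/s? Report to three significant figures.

Swamee-Jain (Type II): Q = -0.965·√(gD⁵h_f/L)·ln[ε/(3.7D) + √(3.17ν²L/(gD³h_f))]
√(gD⁵h_f/L) = √(9.81·0.0955⁵·173/2180) = 0.002487
ε/(3.7D) = 6.51×10^-4; √(3.17ν²L/(gD³h_f)) = 8.82×10^-5
Q = -0.965·0.002487·ln(7.391×10^-4) = 0.01730 m³/s
Check: V = 2.42 m/s, Re = 1.79×10^5, f = 0.02568, h_f = 174 m ≈ 173 m ✓

Q ≈ 17.3 L/s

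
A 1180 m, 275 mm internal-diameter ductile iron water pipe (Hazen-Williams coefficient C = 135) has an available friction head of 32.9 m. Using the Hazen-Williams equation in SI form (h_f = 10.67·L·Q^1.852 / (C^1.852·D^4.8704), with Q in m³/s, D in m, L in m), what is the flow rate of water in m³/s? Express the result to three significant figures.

Rearranging: Q = [h_f·C^1.852·D^4.8704 / (10.67·L)]^(1/1.852)
Q = [32.9·135^1.852·0.275^4.8704 / (10.67·1180)]^0.540 = 0.1825 m³/s

Q ≈ 0.182 m³/s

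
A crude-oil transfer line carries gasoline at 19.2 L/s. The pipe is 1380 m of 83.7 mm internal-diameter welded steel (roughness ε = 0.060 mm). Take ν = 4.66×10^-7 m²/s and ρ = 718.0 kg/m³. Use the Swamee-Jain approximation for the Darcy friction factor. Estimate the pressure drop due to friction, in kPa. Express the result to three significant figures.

Δp ≈ 1360 kPa

V = 4Q/(πD²) = 4·0.0192/(π·0.0837²) = 3.489 m/s
Re = VD/ν = 3.489·0.0837/4.66×10^-7 = 6.27×10^5 → turbulent
ε/D = 0.060/83.7 = 7.17×10^-4
Swamee-Jain: f = 0.01886
h_f = f(L/D)V²/(2g) = 0.01886·(1380/0.0837)·3.489²/(2·9.81) = 193.0 m
Δp = ρg·h_f = 718.0·9.81·193.0 = 1359 kPa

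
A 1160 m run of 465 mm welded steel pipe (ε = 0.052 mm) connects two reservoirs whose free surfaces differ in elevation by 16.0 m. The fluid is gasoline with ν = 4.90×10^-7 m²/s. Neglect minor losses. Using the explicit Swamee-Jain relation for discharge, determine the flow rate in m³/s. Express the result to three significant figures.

Swamee-Jain (Type II): Q = -0.965·√(gD⁵h_f/L)·ln[ε/(3.7D) + √(3.17ν²L/(gD³h_f))]
√(gD⁵h_f/L) = √(9.81·0.465⁵·16.0/1160) = 0.05424
ε/(3.7D) = 3.02×10^-5; √(3.17ν²L/(gD³h_f)) = 7.48×10^-6
Q = -0.965·0.05424·ln(3.770×10^-5) = 0.5331 m³/s
Check: V = 3.14 m/s, Re = 2.98×10^6, f = 0.01285, h_f = 16.1 m ≈ 16.0 m ✓

Q ≈ 0.533 m³/s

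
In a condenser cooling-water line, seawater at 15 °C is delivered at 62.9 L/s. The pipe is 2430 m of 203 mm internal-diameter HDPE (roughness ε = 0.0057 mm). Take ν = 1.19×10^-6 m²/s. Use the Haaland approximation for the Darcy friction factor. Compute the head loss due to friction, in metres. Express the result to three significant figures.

h_f ≈ 33.0 m

V = 4Q/(πD²) = 4·0.0629/(π·0.203²) = 1.943 m/s
Re = VD/ν = 1.943·0.203/1.19×10^-6 = 3.32×10^5 → turbulent
ε/D = 0.0057/203 = 2.81×10^-5
Haaland: f = 0.01433
h_f = f(L/D)V²/(2g) = 0.01433·(2430/0.203)·1.943²/(2·9.81) = 33.03 m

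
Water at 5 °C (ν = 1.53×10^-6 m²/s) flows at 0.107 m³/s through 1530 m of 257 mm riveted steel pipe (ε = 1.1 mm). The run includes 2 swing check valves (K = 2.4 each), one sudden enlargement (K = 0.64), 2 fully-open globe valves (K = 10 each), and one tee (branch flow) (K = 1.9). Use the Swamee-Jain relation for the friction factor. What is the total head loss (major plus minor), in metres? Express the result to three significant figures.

V = 4Q/(πD²) = 2.063 m/s; V²/2g = 0.2168 m
Re = 3.46×10^5, ε/D = 0.00428 → f = 0.02942 (Swamee-Jain)
Major: h_f = f(L/D)·V²/2g = 0.02942·5953·0.2168 = 37.98 m
Minor: ΣK = 27.3; h_m = ΣK·V²/2g = 5.929 m
Total H_L = 37.98 + 5.929 = 43.91 m

H_L ≈ 43.9 m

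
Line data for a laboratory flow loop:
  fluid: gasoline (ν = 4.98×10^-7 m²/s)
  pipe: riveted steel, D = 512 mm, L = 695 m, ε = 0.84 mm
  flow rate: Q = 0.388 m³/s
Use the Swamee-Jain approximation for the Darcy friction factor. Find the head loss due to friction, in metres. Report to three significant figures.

V = 4Q/(πD²) = 4·0.388/(π·0.512²) = 1.885 m/s
Re = VD/ν = 1.885·0.512/4.98×10^-7 = 1.94×10^6 → turbulent
ε/D = 0.84/512 = 0.00164
Swamee-Jain: f = 0.02240
h_f = f(L/D)V²/(2g) = 0.02240·(695/0.512)·1.885²/(2·9.81) = 5.503 m

h_f ≈ 5.50 m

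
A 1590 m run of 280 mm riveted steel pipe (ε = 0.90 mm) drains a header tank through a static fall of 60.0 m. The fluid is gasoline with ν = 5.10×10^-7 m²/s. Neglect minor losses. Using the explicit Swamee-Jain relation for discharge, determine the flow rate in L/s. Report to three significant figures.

Q ≈ 171 L/s

Swamee-Jain (Type II): Q = -0.965·√(gD⁵h_f/L)·ln[ε/(3.7D) + √(3.17ν²L/(gD³h_f))]
√(gD⁵h_f/L) = √(9.81·0.280⁵·60.0/1590) = 0.02524
ε/(3.7D) = 8.69×10^-4; √(3.17ν²L/(gD³h_f)) = 1.01×10^-5
Q = -0.965·0.02524·ln(8.788×10^-4) = 0.1714 m³/s
Check: V = 2.78 m/s, Re = 1.53×10^6, f = 0.02681, h_f = 60.1 m ≈ 60.0 m ✓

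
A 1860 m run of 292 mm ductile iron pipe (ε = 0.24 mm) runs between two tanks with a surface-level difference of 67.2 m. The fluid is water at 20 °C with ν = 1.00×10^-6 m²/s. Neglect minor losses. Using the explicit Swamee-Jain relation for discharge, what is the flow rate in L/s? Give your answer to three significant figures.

Swamee-Jain (Type II): Q = -0.965·√(gD⁵h_f/L)·ln[ε/(3.7D) + √(3.17ν²L/(gD³h_f))]
√(gD⁵h_f/L) = √(9.81·0.292⁵·67.2/1860) = 0.02743
ε/(3.7D) = 2.22×10^-4; √(3.17ν²L/(gD³h_f)) = 1.90×10^-5
Q = -0.965·0.02743·ln(2.411×10^-4) = 0.2205 m³/s
Check: V = 3.29 m/s, Re = 9.61×10^5, f = 0.01919, h_f = 67.5 m ≈ 67.2 m ✓

Q ≈ 221 L/s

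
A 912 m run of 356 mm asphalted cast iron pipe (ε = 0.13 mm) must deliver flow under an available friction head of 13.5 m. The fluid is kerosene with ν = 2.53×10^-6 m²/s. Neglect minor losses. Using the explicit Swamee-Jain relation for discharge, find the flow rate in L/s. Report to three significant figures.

Swamee-Jain (Type II): Q = -0.965·√(gD⁵h_f/L)·ln[ε/(3.7D) + √(3.17ν²L/(gD³h_f))]
√(gD⁵h_f/L) = √(9.81·0.356⁵·13.5/912) = 0.02882
ε/(3.7D) = 9.87×10^-5; √(3.17ν²L/(gD³h_f)) = 5.57×10^-5
Q = -0.965·0.02882·ln(1.543×10^-4) = 0.2440 m³/s
Check: V = 2.45 m/s, Re = 3.45×10^5, f = 0.01731, h_f = 13.6 m ≈ 13.5 m ✓

Q ≈ 244 L/s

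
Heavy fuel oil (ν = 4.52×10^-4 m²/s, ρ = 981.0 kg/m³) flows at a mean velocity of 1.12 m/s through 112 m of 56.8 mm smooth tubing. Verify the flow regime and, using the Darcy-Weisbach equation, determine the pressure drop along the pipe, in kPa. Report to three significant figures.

Re = VD/ν = 1.12·0.05680/4.52×10^-4 = 141 → laminar (Re < 2300)
f = 64/Re = 0.4547
h_f = f(L/D)V²/(2g) = 0.4547·(112/0.05680)·1.12²/(2·9.81) = 57.33 m
Δp = ρg·h_f = 981.0·9.81·57.33 = 551.7 kPa

Δp ≈ 552 kPa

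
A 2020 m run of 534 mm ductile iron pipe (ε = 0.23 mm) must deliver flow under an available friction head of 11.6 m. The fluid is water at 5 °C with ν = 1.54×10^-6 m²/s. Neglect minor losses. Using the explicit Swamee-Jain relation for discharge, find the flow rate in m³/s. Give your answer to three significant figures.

Swamee-Jain (Type II): Q = -0.965·√(gD⁵h_f/L)·ln[ε/(3.7D) + √(3.17ν²L/(gD³h_f))]
√(gD⁵h_f/L) = √(9.81·0.534⁵·11.6/2020) = 0.04946
ε/(3.7D) = 1.16×10^-4; √(3.17ν²L/(gD³h_f)) = 2.96×10^-5
Q = -0.965·0.04946·ln(1.460×10^-4) = 0.4215 m³/s
Check: V = 1.88 m/s, Re = 6.53×10^5, f = 0.01710, h_f = 11.7 m ≈ 11.6 m ✓

Q ≈ 0.422 m³/s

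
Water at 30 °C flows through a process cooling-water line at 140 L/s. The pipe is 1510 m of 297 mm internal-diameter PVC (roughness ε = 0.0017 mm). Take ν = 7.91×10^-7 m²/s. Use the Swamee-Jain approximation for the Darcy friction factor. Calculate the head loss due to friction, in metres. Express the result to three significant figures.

V = 4Q/(πD²) = 4·0.140/(π·0.297²) = 2.021 m/s
Re = VD/ν = 2.021·0.297/7.91×10^-7 = 7.59×10^5 → turbulent
ε/D = 0.0017/297 = 5.72×10^-6
Swamee-Jain: f = 0.01229
h_f = f(L/D)V²/(2g) = 0.01229·(1510/0.297)·2.021²/(2·9.81) = 13.00 m

h_f ≈ 13.0 m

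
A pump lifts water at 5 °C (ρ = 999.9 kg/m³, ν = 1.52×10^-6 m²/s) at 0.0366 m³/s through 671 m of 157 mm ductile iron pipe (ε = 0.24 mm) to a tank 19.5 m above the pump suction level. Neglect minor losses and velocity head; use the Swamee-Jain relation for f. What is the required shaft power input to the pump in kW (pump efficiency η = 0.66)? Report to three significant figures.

V = 4Q/(πD²) = 1.891 m/s; Re = 1.95×10^5; ε/D = 0.00153; f = 0.02309
h_f = f(L/D)V²/2g = 17.98 m
Total head H = z + h_f = 19.5 + 17.98 = 37.48 m
P_hyd = ρgQH = 999.9·9.81·0.0366·37.48 = 13.46 kW
P_shaft = P_hyd/η = 13.46/0.66 = 20.39 kW

P_shaft ≈ 20.4 kW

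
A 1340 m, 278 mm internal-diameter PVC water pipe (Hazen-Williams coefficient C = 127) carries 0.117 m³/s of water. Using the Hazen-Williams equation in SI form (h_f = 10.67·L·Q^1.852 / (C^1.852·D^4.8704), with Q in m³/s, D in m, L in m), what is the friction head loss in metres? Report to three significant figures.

h_f = 10.67·1340·0.117^1.852 / (127^1.852·0.278^4.8704) = 17.42 m

h_f ≈ 17.4 m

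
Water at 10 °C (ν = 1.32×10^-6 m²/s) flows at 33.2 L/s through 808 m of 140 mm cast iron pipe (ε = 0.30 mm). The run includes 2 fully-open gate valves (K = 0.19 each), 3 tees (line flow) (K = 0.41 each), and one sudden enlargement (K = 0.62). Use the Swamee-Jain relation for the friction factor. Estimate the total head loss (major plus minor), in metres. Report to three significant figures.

H_L ≈ 34.4 m

V = 4Q/(πD²) = 2.157 m/s; V²/2g = 0.2371 m
Re = 2.29×10^5, ε/D = 0.00214 → f = 0.02477 (Swamee-Jain)
Major: h_f = f(L/D)·V²/2g = 0.02477·5771·0.2371 = 33.89 m
Minor: ΣK = 2.23; h_m = ΣK·V²/2g = 0.5287 m
Total H_L = 33.89 + 0.5287 = 34.42 m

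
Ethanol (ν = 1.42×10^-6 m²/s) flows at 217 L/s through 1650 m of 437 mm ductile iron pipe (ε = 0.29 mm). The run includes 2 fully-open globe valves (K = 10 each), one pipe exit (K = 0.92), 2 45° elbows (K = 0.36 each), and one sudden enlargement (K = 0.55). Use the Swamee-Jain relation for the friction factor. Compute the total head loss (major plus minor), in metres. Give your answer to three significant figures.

V = 4Q/(πD²) = 1.447 m/s; V²/2g = 0.1067 m
Re = 4.45×10^5, ε/D = 6.64×10^-4 → f = 0.01882 (Swamee-Jain)
Major: h_f = f(L/D)·V²/2g = 0.01882·3776·0.1067 = 7.582 m
Minor: ΣK = 22.2; h_m = ΣK·V²/2g = 2.367 m
Total H_L = 7.582 + 2.367 = 9.949 m

H_L ≈ 9.95 m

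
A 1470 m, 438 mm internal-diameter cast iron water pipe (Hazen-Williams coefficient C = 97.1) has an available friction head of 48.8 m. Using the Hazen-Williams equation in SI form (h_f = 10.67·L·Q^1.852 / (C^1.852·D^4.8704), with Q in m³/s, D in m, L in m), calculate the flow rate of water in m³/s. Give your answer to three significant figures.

Rearranging: Q = [h_f·C^1.852·D^4.8704 / (10.67·L)]^(1/1.852)
Q = [48.8·97.1^1.852·0.438^4.8704 / (10.67·1470)]^0.540 = 0.4905 m³/s

Q ≈ 0.491 m³/s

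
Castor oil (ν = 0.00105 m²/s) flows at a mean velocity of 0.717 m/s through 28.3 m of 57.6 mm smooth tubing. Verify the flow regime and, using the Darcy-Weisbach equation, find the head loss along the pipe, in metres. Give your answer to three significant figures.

Re = VD/ν = 0.717·0.05760/0.00105 = 39.3 → laminar (Re < 2300)
f = 64/Re = 1.627
h_f = f(L/D)V²/(2g) = 1.627·(28.3/0.05760)·0.717²/(2·9.81) = 20.95 m

h_f ≈ 20.9 m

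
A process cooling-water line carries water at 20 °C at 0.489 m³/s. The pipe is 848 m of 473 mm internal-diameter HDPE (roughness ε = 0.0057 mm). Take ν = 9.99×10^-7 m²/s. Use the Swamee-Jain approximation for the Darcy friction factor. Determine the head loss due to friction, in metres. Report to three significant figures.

V = 4Q/(πD²) = 4·0.489/(π·0.473²) = 2.783 m/s
Re = VD/ν = 2.783·0.473/9.99×10^-7 = 1.32×10^6 → turbulent
ε/D = 0.0057/473 = 1.21×10^-5
Swamee-Jain: f = 0.01143
h_f = f(L/D)V²/(2g) = 0.01143·(848/0.473)·2.783²/(2·9.81) = 8.091 m

h_f ≈ 8.09 m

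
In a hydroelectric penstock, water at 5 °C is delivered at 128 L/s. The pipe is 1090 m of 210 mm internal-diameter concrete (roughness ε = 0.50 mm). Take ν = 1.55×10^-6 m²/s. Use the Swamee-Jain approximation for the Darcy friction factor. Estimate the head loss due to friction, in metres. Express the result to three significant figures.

V = 4Q/(πD²) = 4·0.128/(π·0.210²) = 3.696 m/s
Re = VD/ν = 3.696·0.210/1.55×10^-6 = 5.01×10^5 → turbulent
ε/D = 0.50/210 = 0.00238
Swamee-Jain: f = 0.02498
h_f = f(L/D)V²/(2g) = 0.02498·(1090/0.210)·3.696²/(2·9.81) = 90.25 m

h_f ≈ 90.2 m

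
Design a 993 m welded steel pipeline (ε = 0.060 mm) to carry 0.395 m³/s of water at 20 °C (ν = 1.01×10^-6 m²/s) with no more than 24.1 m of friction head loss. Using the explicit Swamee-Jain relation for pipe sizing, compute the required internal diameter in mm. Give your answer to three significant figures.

D ≈ 380 mm

Swamee-Jain (Type III): D = 0.66·[ε^1.25·(LQ²/(gh_f))^4.75 + ν·Q^9.4·(L/(gh_f))^5.2]^0.04
LQ²/(gh_f) = 0.6553; L/(gh_f) = 4.200
Term 1 = ε^1.25·(…)^4.75 = 7.09×10^-7; Term 2 = ν·Q^9.4·(…)^5.2 = 2.84×10^-7
D = 0.66·(7.09×10^-7 + 2.84×10^-7)^0.04 = 0.3797 m = 380 mm
Check: V = 3.49 m/s, Re = 1.31×10^6, f = 0.01406, h_f = 22.8 m ≈ 24.1 m ✓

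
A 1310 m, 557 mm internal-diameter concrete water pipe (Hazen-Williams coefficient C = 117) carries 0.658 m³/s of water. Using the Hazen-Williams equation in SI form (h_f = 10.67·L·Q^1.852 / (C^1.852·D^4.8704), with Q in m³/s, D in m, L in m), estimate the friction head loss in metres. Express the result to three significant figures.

h_f = 10.67·1310·0.658^1.852 / (117^1.852·0.557^4.8704) = 16.45 m

h_f ≈ 16.5 m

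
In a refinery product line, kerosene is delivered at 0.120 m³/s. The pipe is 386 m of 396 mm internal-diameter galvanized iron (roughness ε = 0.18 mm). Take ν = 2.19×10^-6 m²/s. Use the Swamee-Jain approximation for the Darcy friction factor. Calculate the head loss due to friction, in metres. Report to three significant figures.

V = 4Q/(πD²) = 4·0.120/(π·0.396²) = 0.9743 m/s
Re = VD/ν = 0.9743·0.396/2.19×10^-6 = 1.76×10^5 → turbulent
ε/D = 0.18/396 = 4.55×10^-4
Swamee-Jain: f = 0.01892
h_f = f(L/D)V²/(2g) = 0.01892·(386/0.396)·0.9743²/(2·9.81) = 0.8925 m

h_f ≈ 0.892 m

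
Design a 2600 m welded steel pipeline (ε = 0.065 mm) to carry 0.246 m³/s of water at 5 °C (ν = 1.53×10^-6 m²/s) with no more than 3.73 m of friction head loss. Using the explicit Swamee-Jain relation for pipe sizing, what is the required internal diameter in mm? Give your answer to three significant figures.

Swamee-Jain (Type III): D = 0.66·[ε^1.25·(LQ²/(gh_f))^4.75 + ν·Q^9.4·(L/(gh_f))^5.2]^0.04
LQ²/(gh_f) = 4.300; L/(gh_f) = 71.06
Term 1 = ε^1.25·(…)^4.75 = 0.00596; Term 2 = ν·Q^9.4·(…)^5.2 = 0.0122
D = 0.66·(0.00596 + 0.0122)^0.04 = 0.5623 m = 562 mm
Check: V = 0.991 m/s, Re = 3.64×10^5, f = 0.01520, h_f = 3.52 m ≈ 3.73 m ✓

D ≈ 562 mm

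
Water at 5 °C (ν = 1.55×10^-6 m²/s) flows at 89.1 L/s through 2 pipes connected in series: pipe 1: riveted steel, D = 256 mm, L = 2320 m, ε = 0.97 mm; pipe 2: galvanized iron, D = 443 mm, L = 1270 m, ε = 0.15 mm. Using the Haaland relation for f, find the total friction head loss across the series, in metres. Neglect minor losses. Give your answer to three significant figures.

H ≈ 40.2 m

Pipe 1: V = 1.731 m/s, Re = 2.86×10^5, ε/D = 0.00379, f = 0.02839, h_1 = f(L/D)V²/2g = 39.29 m
Pipe 2: V = 0.5781 m/s, Re = 1.65×10^5, ε/D = 3.39×10^-4, f = 0.01812, h_2 = f(L/D)V²/2g = 0.8849 m
Series → Q common, losses add: H = Σh = 40.18 m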